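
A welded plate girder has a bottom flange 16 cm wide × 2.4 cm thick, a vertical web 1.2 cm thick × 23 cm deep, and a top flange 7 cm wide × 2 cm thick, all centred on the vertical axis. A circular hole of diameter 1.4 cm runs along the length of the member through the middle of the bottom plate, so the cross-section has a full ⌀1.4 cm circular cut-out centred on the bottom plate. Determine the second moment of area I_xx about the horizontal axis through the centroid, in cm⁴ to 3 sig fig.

Treat the section as a set of non-overlapping primitives; coordinates are from the bounding-box lower-left.
Bottom plate: 16 × 2.4, A = 38.4 cm², y = 1.2 cm, Ī = 18.432 cm⁴.
Web plate: 1.2 × 23, A = 27.6 cm², y = 13.9 cm, Ī = 1216.7 cm⁴.
Top plate: 7 × 2, A = 14 cm², y = 26.4 cm, Ī = 4.6667 cm⁴.
Hole (subtracted): ⌀1.4, A = 1.5394 cm², y = 1.2 cm, Ī = 0.18857 cm⁴.
Centroid: ȳ = ΣA·y / ΣA = 10.164 cm.
Transfer each piece to the horizontal axis through the centroid using Ī + A·d² with d = y − 10.164:
  bottom plate: d = -8.964 cm → contributes +3 104 cm⁴
  web plate: d = 3.736 cm → contributes +1601.9 cm⁴
  top plate: d = 16.236 cm → contributes +3695.2 cm⁴
  hole: d = -8.964 cm → contributes −123.88 cm⁴
Total I = 8277.2 cm⁴.

I_xx ≈ 8280 cm⁴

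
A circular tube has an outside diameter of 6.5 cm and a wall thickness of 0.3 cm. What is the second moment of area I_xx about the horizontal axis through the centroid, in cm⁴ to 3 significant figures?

I_xx ≈ 28.1 cm⁴

Break the section into simple shapes (no overlaps), measuring from the bottom-left corner of the bounding box.
Outer circle: ⌀6.5, A = 33.183 cm², y = 3.25 cm, Ī = 87.624 cm⁴.
Bore (subtracted): ⌀5.9, A = 27.34 cm², y = 3.25 cm, Ī = 59.481 cm⁴.
By symmetry the centroid is at mid-height, ȳ = 3.25 cm.
All pieces are centred on the horizontal axis through the centroid, so I = ΣĪ (holes subtracted) = 28.143 cm⁴.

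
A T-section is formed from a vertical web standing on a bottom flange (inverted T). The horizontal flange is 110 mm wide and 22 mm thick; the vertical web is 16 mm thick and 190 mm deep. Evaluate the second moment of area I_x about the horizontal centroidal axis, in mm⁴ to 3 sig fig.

Treat the section as a set of non-overlapping primitives; coordinates are from the bounding-box lower-left.
Flange: 110 × 22, A = 2 420 mm², y = 11 mm, Ī = 97 607 mm⁴.
Web: 16 × 190, A = 3 040 mm², y = 117 mm, Ī = 9 145 333 mm⁴.
Centroid: ȳ = ΣA·y / ΣA = 70.018 mm.
Transfer each piece to the horizontal centroidal axis using Ī + A·d² with d = y − 70.018:
  flange: d = -59.018 mm → contributes +8 526 858 mm⁴
  web: d = 46.982 mm → contributes +15 855 461 mm⁴
Total I = 24 382 318 mm⁴.

I_x ≈ 2.44 × 10⁷ mm⁴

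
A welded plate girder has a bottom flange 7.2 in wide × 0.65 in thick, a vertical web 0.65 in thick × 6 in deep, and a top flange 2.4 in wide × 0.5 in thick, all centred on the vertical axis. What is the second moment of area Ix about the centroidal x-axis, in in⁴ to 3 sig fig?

Ix ≈ 62.4 in⁴

Treat the section as a set of non-overlapping primitives; coordinates are from the bounding-box lower-left.
Bottom plate: 7.2 × 0.65, A = 4.68 in², y = 0.325 in, Ī = 0.16478 in⁴.
Web plate: 0.65 × 6, A = 3.9 in², y = 3.65 in, Ī = 11.7 in⁴.
Top plate: 2.4 × 0.5, A = 1.2 in², y = 6.9 in, Ī = 0.025 in⁴.
Centroid: ȳ = ΣA·y / ΣA = 2.4577 in.
Transfer each piece to the centroidal x-axis using Ī + A·d² with d = y − 2.4577:
  bottom plate: d = -2.1327 in → contributes +21.451 in⁴
  web plate: d = 1.1923 in → contributes +17.244 in⁴
  top plate: d = 4.4423 in → contributes +23.706 in⁴
Total I = 62.401 in⁴.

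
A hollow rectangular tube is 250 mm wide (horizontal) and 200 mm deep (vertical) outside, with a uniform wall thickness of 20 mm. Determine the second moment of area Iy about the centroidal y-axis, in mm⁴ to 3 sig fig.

Iy ≈ 1.37 × 10⁸ mm⁴

Decompose the section into non-overlapping parts with the origin at the bottom-left of its bounding rectangle.
Outer rectangle: 250 × 200, A = 50 000 mm², x = 125 mm, Ī = 260 416 667 mm⁴.
Inner void (subtracted): 210 × 160, A = 33 600 mm², x = 125 mm, Ī = 123 480 000 mm⁴.
By symmetry the centroid is at mid-width, x̄ = 125 mm.
All pieces are centred on the centroidal y-axis, so I = ΣĪ (holes subtracted) = 136 936 667 mm⁴.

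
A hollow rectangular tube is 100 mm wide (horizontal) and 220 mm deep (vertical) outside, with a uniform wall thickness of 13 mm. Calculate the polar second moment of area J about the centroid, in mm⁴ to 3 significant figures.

Treat the section as a set of non-overlapping primitives; coordinates are from the bounding-box lower-left.
Outer rectangle: 100 × 220, A = 22 000 mm², y = 110 mm, Ī = 88 733 333 mm⁴.
Inner void (subtracted): 74 × 194, A = 14 356 mm², y = 110 mm, Ī = 45 025 201 mm⁴.
By symmetry the centroid is at mid-height, ȳ = 110 mm.
All pieces are centred on the centroidal x-axis, so I = ΣĪ (holes subtracted) = 43 708 132 mm⁴.
Repeating about the centroidal y-axis gives I_y = 11 782 212 mm⁴.
Polar second moment: J = I_x + I_y = 55 490 344 mm⁴.

J ≈ 5.55 × 10⁷ mm⁴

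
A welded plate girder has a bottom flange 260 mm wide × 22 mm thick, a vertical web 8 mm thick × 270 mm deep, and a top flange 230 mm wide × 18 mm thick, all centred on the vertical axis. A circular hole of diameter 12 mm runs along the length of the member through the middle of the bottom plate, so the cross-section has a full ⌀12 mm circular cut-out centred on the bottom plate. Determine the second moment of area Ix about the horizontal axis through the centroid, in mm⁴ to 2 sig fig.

Ix ≈ 2.1 × 10⁸ mm⁴

Treat the section as a set of non-overlapping primitives; coordinates are from the bounding-box lower-left.
Bottom plate: 260 × 22, A = 5 720 mm², y = 11 mm, Ī = 230 707 mm⁴.
Web plate: 8 × 270, A = 2 160 mm², y = 157 mm, Ī = 13 122 000 mm⁴.
Top plate: 230 × 18, A = 4 140 mm², y = 301 mm, Ī = 111 780 mm⁴.
Hole (subtracted): ⌀12, A = 113.1 mm², y = 11 mm, Ī = 1 018 mm⁴.
Centroid: ȳ = ΣA·y / ΣA = 138.3 mm.
Transfer each piece to the horizontal axis through the centroid using Ī + A·d² with d = y − 138.3:
  bottom plate: d = -127.3 mm → contributes +92 950 810 mm⁴
  web plate: d = 18.68 mm → contributes +13 875 898 mm⁴
  top plate: d = 162.7 mm → contributes +109 679 016 mm⁴
  hole: d = -127.3 mm → contributes −1 834 304 mm⁴
Total I = 214 671 420 mm⁴.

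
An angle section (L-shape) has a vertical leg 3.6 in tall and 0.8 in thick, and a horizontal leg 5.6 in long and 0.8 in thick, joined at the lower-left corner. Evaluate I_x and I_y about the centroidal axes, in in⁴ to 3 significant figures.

I_x ≈ 6.54 in⁴, I_y ≈ 20.4 in⁴

Decompose the section into non-overlapping parts with the origin at the bottom-left of its bounding rectangle.
Vertical leg: 0.8 × 3.6, A = 2.88 in², y = 1.8 in, Ī = 3.1104 in⁴.
Horizontal leg (remainder): 4.8 × 0.8, A = 3.84 in², y = 0.4 in, Ī = 0.2048 in⁴.
Centroid: ȳ = ΣA·y / ΣA = 1 in.
Transfer each piece to the centroidal x-axis using Ī + A·d² with d = y − 1:
  vertical leg: d = 0.8 in → contributes +4.9536 in⁴
  horizontal leg (remainder): d = -0.6 in → contributes +1.5872 in⁴
Total I = 6.5408 in⁴.
For the y-axis: x̄ = 2 in.
Repeating about the centroidal y-axis gives I_y = 20.429 in⁴.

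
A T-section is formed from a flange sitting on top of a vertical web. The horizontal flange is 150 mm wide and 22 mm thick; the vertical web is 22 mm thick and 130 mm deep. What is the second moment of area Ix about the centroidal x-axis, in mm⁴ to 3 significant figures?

Treat the section as a set of non-overlapping primitives; coordinates are from the bounding-box lower-left.
Flange: 150 × 22, A = 3 300 mm², y = 141 mm, Ī = 133 100 mm⁴.
Web: 22 × 130, A = 2 860 mm², y = 65 mm, Ī = 4 027 833 mm⁴.
Centroid: ȳ = ΣA·y / ΣA = 105.71 mm.
Transfer each piece to the centroidal x-axis using Ī + A·d² with d = y − 105.71:
  flange: d = 35.286 mm → contributes +4 241 869 mm⁴
  web: d = -40.714 mm → contributes +8 768 721 mm⁴
Total I = 13 010 590 mm⁴.

Ix ≈ 1.30 × 10⁷ mm⁴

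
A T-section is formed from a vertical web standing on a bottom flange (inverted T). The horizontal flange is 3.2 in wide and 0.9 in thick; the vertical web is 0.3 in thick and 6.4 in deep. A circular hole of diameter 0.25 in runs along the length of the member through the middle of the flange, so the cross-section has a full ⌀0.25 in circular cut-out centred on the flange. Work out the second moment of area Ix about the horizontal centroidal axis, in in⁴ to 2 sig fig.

Ix ≈ 22 in⁴

Treat the section as a set of non-overlapping primitives; coordinates are from the bounding-box lower-left.
Flange: 3.2 × 0.9, A = 2.88 in², y = 0.45 in, Ī = 0.1944 in⁴.
Web: 0.3 × 6.4, A = 1.92 in², y = 4.1 in, Ī = 6.554 in⁴.
Hole (subtracted): ⌀0.25, A = 0.04909 in², y = 0.45 in, Ī = 0.0001917 in⁴.
Centroid: ȳ = ΣA·y / ΣA = 1.925 in.
Transfer each piece to the horizontal centroidal axis using Ī + A·d² with d = y − 1.925:
  flange: d = -1.475 in → contributes +6.461 in⁴
  web: d = 2.175 in → contributes +15.64 in⁴
  hole: d = -1.475 in → contributes −0.107 in⁴
Total I = 21.99 in⁴.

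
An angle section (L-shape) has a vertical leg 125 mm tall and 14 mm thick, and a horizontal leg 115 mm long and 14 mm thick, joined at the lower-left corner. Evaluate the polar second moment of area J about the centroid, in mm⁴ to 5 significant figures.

Treat the section as a set of non-overlapping primitives; coordinates are from the bounding-box lower-left.
Vertical leg: 14 × 125, A = 1 750 mm², y = 62.5 mm, Ī = 2 278 646 mm⁴.
Horizontal leg (remainder): 101 × 14, A = 1 414 mm², y = 7 mm, Ī = 23095.33 mm⁴.
Centroid: ȳ = ΣA·y / ΣA = 37.6969 mm.
Transfer each piece to the centroidal x-axis using Ī + A·d² with d = y − 37.6969:
  vertical leg: d = 24.8031 mm → contributes +3 355 235 mm⁴
  horizontal leg (remainder): d = -30.6969 mm → contributes +1 355 507 mm⁴
Total I = 4 710 742 mm⁴.
For the y-axis: x̄ = 32.6969 mm.
Repeating about the centroidal y-axis gives I_y = 3 816 352 mm⁴.
Polar second moment: J = I_x + I_y = 8 527 094 mm⁴.

J ≈ 8.5271 × 10⁶ mm⁴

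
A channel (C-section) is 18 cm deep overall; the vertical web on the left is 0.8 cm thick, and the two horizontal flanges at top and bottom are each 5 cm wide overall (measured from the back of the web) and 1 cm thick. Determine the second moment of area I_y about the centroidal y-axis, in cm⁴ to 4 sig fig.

Decompose the section into non-overlapping parts with the origin at the bottom-left of its bounding rectangle.
Web: 0.8 × 18, A = 14.4 cm², x = 0.4 cm, Ī = 0.768 cm⁴.
Top flange (beyond web): 4.2 × 1, A = 4.2 cm², x = 2.9 cm, Ī = 6.174 cm⁴.
Bottom flange (beyond web): 4.2 × 1, A = 4.2 cm², x = 2.9 cm, Ī = 6.174 cm⁴.
Centroid: x̄ = ΣA·x / ΣA = 1.32105 cm.
Transfer each piece to the centroidal y-axis using Ī + A·d² with d = x − 1.32105:
  web: d = -0.921053 cm → contributes +12.9841 cm⁴
  top flange (beyond web): d = 1.57895 cm → contributes +16.6449 cm⁴
  bottom flange (beyond web): d = 1.57895 cm → contributes +16.6449 cm⁴
Total I = 46.2739 cm⁴.

I_y ≈ 46.27 cm⁴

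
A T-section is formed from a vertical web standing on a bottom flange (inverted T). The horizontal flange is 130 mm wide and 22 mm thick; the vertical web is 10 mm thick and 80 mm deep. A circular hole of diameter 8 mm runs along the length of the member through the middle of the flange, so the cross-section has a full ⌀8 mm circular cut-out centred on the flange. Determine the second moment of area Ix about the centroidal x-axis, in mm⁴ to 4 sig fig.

Treat the section as a set of non-overlapping primitives; coordinates are from the bounding-box lower-left.
Flange: 130 × 22, A = 2 860 mm², y = 11 mm, Ī = 115 353 mm⁴.
Web: 10 × 80, A = 800 mm², y = 62 mm, Ī = 426 667 mm⁴.
Hole (subtracted): ⌀8, A = 50.2655 mm², y = 11 mm, Ī = 201.062 mm⁴.
Centroid: ȳ = ΣA·y / ΣA = 22.3028 mm.
Transfer each piece to the centroidal x-axis using Ī + A·d² with d = y − 22.3028:
  flange: d = -11.3028 mm → contributes +480 726 mm⁴
  web: d = 39.6972 mm → contributes +1 687 363 mm⁴
  hole: d = -11.3028 mm → contributes −6622.61 mm⁴
Total I = 2 161 466 mm⁴.

Ix ≈ 2.161 × 10⁶ mm⁴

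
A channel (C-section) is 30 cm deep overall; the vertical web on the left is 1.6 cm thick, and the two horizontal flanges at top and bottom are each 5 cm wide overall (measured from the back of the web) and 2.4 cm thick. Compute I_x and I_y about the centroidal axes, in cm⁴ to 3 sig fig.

I_x ≈ 6720 cm⁴, I_y ≈ 102 cm⁴

Decompose the section into non-overlapping parts with the origin at the bottom-left of its bounding rectangle.
Web: 1.6 × 30, A = 48 cm², y = 15 cm, Ī = 3 600 cm⁴.
Top flange (beyond web): 3.4 × 2.4, A = 8.16 cm², y = 28.8 cm, Ī = 3.9168 cm⁴.
Bottom flange (beyond web): 3.4 × 2.4, A = 8.16 cm², y = 1.2 cm, Ī = 3.9168 cm⁴.
By symmetry the centroid is at mid-height, ȳ = 15 cm.
Transfer each piece to the centroidal x-axis using Ī + A·d² with d = y − 15:
  web: d = 0 cm → contributes +3 600 cm⁴
  top flange (beyond web): d = 13.8 cm → contributes +1557.9 cm⁴
  bottom flange (beyond web): d = -13.8 cm → contributes +1557.9 cm⁴
Total I = 6715.8 cm⁴.
For the y-axis: x̄ = 1.4343 cm.
Repeating about the centroidal y-axis gives I_y = 102.08 cm⁴.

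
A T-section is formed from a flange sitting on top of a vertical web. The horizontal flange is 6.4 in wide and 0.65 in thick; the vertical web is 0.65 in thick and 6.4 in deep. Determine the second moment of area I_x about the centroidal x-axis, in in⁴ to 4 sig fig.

I_x ≈ 40.19 in⁴

Break the section into simple shapes (no overlaps), measuring from the bottom-left corner of the bounding box.
Flange: 6.4 × 0.65, A = 4.16 in², y = 6.725 in, Ī = 0.146467 in⁴.
Web: 0.65 × 6.4, A = 4.16 in², y = 3.2 in, Ī = 14.1995 in⁴.
Centroid: ȳ = ΣA·y / ΣA = 4.9625 in.
Transfer each piece to the centroidal x-axis using Ī + A·d² with d = y − 4.9625:
  flange: d = 1.7625 in → contributes +13.0691 in⁴
  web: d = -1.7625 in → contributes +27.1221 in⁴
Total I = 40.1912 in⁴.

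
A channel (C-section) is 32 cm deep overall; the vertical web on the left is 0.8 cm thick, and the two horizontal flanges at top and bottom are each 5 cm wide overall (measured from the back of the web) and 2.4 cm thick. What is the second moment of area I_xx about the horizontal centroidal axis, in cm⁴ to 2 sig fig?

Split into non-overlapping primitives; take the origin at the lower-left of the bounding box.
Web: 0.8 × 32, A = 25.6 cm², y = 16 cm, Ī = 2 185 cm⁴.
Top flange (beyond web): 4.2 × 2.4, A = 10.08 cm², y = 30.8 cm, Ī = 4.838 cm⁴.
Bottom flange (beyond web): 4.2 × 2.4, A = 10.08 cm², y = 1.2 cm, Ī = 4.838 cm⁴.
By symmetry the centroid is at mid-height, ȳ = 16 cm.
Transfer each piece to the horizontal centroidal axis using Ī + A·d² with d = y − 16:
  web: d = 0 cm → contributes +2 185 cm⁴
  top flange (beyond web): d = 14.8 cm → contributes +2 213 cm⁴
  bottom flange (beyond web): d = -14.8 cm → contributes +2 213 cm⁴
Total I = 6 610 cm⁴.

I_xx ≈ 6600 cm⁴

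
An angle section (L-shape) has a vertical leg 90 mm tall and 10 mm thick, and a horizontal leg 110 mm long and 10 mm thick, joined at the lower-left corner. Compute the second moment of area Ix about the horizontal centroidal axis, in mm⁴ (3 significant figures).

Treat the section as a set of non-overlapping primitives; coordinates are from the bounding-box lower-left.
Vertical leg: 10 × 90, A = 900 mm², y = 45 mm, Ī = 607 500 mm⁴.
Horizontal leg (remainder): 100 × 10, A = 1 000 mm², y = 5 mm, Ī = 8333.3 mm⁴.
Centroid: ȳ = ΣA·y / ΣA = 23.947 mm.
Transfer each piece to the horizontal centroidal axis using Ī + A·d² with d = y − 23.947:
  vertical leg: d = 21.053 mm → contributes +1 006 392 mm⁴
  horizontal leg (remainder): d = -18.947 mm → contributes +367 336 mm⁴
Total I = 1 373 728 mm⁴.

Ix ≈ 1.37 × 10⁶ mm⁴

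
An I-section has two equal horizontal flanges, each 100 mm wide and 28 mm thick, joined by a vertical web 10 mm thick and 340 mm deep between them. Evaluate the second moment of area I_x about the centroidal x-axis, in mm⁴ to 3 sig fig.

Split into non-overlapping primitives; take the origin at the lower-left of the bounding box.
Bottom flange: 100 × 28, A = 2 800 mm², y = 14 mm, Ī = 182 933 mm⁴.
Web: 10 × 340, A = 3 400 mm², y = 198 mm, Ī = 32 753 333 mm⁴.
Top flange: 100 × 28, A = 2 800 mm², y = 382 mm, Ī = 182 933 mm⁴.
By symmetry the centroid is at mid-height, ȳ = 198 mm.
Transfer each piece to the centroidal x-axis using Ī + A·d² with d = y − 198:
  bottom flange: d = -184 mm → contributes +94 979 733 mm⁴
  web: d = 0 mm → contributes +32 753 333 mm⁴
  top flange: d = 184 mm → contributes +94 979 733 mm⁴
Total I = 222 712 800 mm⁴.

I_x ≈ 2.23 × 10⁸ mm⁴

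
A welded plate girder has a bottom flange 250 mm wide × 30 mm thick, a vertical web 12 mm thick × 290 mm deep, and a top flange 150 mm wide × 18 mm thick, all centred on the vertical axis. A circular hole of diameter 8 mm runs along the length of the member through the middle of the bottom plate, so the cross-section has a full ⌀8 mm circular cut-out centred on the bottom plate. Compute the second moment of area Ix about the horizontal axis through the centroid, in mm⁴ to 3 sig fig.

Ix ≈ 2.36 × 10⁸ mm⁴

Split into non-overlapping primitives; take the origin at the lower-left of the bounding box.
Bottom plate: 250 × 30, A = 7 500 mm², y = 15 mm, Ī = 562 500 mm⁴.
Web plate: 12 × 290, A = 3 480 mm², y = 175 mm, Ī = 24 389 000 mm⁴.
Top plate: 150 × 18, A = 2 700 mm², y = 329 mm, Ī = 72 900 mm⁴.
Hole (subtracted): ⌀8, A = 50.265 mm², y = 15 mm, Ī = 201.06 mm⁴.
Centroid: ȳ = ΣA·y / ΣA = 118.05 mm.
Transfer each piece to the horizontal axis through the centroid using Ī + A·d² with d = y − 118.05:
  bottom plate: d = -103.05 mm → contributes +80 213 604 mm⁴
  web plate: d = 56.946 mm → contributes +35 674 068 mm⁴
  top plate: d = 210.95 mm → contributes +120 217 968 mm⁴
  hole: d = -103.05 mm → contributes −534 028 mm⁴
Total I = 235 571 613 mm⁴.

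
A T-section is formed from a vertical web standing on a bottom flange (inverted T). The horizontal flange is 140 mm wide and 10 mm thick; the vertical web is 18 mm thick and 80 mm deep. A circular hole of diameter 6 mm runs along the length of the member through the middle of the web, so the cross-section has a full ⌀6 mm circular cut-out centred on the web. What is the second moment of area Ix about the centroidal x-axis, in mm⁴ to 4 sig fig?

Treat the section as a set of non-overlapping primitives; coordinates are from the bounding-box lower-left.
Flange: 140 × 10, A = 1 400 mm², y = 5 mm, Ī = 11666.7 mm⁴.
Web: 18 × 80, A = 1 440 mm², y = 50 mm, Ī = 768 000 mm⁴.
Hole (subtracted): ⌀6, A = 28.2743 mm², y = 50 mm, Ī = 63.6173 mm⁴.
Centroid: ȳ = ΣA·y / ΣA = 27.5938 mm.
Transfer each piece to the centroidal x-axis using Ī + A·d² with d = y − 27.5938:
  flange: d = -22.5938 mm → contributes +726 340 mm⁴
  web: d = 22.4062 mm → contributes +1 490 932 mm⁴
  hole: d = 22.4062 mm → contributes −14258.4 mm⁴
Total I = 2 203 014 mm⁴.

Ix ≈ 2.203 × 10⁶ mm⁴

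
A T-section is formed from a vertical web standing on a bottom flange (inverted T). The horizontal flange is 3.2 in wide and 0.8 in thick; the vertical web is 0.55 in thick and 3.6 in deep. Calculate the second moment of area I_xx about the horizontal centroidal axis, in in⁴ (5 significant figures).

Treat the section as a set of non-overlapping primitives; coordinates are from the bounding-box lower-left.
Flange: 3.2 × 0.8, A = 2.56 in², y = 0.4 in, Ī = 0.1365333 in⁴.
Web: 0.55 × 3.6, A = 1.98 in², y = 2.6 in, Ī = 2.1384 in⁴.
Centroid: ȳ = ΣA·y / ΣA = 1.359471 in.
Transfer each piece to the horizontal centroidal axis using Ī + A·d² with d = y − 1.359471:
  flange: d = -0.9594714 in → contributes +2.493232 in⁴
  web: d = 1.240529 in → contributes +5.185444 in⁴
Total I = 7.678676 in⁴.

I_xx ≈ 7.6787 in⁴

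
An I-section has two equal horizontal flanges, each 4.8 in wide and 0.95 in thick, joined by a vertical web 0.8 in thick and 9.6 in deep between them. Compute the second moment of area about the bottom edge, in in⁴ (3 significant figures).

Break the section into simple shapes (no overlaps), measuring from the bottom-left corner of the bounding box.
Bottom flange: 4.8 × 0.95, A = 4.56 in², y = 0.475 in, Ī = 0.34295 in⁴.
Web: 0.8 × 9.6, A = 7.68 in², y = 5.75 in, Ī = 58.982 in⁴.
Top flange: 4.8 × 0.95, A = 4.56 in², y = 11.025 in, Ī = 0.34295 in⁴.
Transfer each piece to the base of the section using Ī + A·d² with d = y − 0:
  bottom flange: d = 0.475 in → contributes +1.3718 in⁴
  web: d = 5.75 in → contributes +312.9 in⁴
  top flange: d = 11.025 in → contributes +554.61 in⁴
Total I = 868.89 in⁴.

I_base ≈ 869 in⁴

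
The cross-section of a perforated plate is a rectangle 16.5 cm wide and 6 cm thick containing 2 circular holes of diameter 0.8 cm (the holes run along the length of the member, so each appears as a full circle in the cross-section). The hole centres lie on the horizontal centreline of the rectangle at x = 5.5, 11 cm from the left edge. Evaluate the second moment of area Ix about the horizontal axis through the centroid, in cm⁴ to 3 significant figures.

Ix ≈ 297 cm⁴

Split into non-overlapping primitives; take the origin at the lower-left of the bounding box.
Plate: 16.5 × 6, A = 99 cm², y = 3 cm, Ī = 297 cm⁴.
Hole 1 (subtracted): ⌀0.8, A = 0.50265 cm², y = 3 cm, Ī = 0.020106 cm⁴.
Hole 2 (subtracted): ⌀0.8, A = 0.50265 cm², y = 3 cm, Ī = 0.020106 cm⁴.
By symmetry the centroid is at mid-height, ȳ = 3 cm.
All pieces are centred on the horizontal axis through the centroid, so I = ΣĪ (holes subtracted) = 296.96 cm⁴.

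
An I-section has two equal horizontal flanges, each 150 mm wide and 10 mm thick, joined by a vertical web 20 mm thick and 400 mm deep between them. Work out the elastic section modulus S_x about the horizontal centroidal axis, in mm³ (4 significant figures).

S_x ≈ 1.108 × 10⁶ mm³

Break the section into simple shapes (no overlaps), measuring from the bottom-left corner of the bounding box.
Bottom flange: 150 × 10, A = 1 500 mm², y = 5 mm, Ī = 12 500 mm⁴.
Web: 20 × 400, A = 8 000 mm², y = 210 mm, Ī = 106 666 667 mm⁴.
Top flange: 150 × 10, A = 1 500 mm², y = 415 mm, Ī = 12 500 mm⁴.
By symmetry the centroid is at mid-height, ȳ = 210 mm.
Transfer each piece to the horizontal centroidal axis using Ī + A·d² with d = y − 210:
  bottom flange: d = -205 mm → contributes +63 050 000 mm⁴
  web: d = 0 mm → contributes +106 666 667 mm⁴
  top flange: d = 205 mm → contributes +63 050 000 mm⁴
Total I = 232 766 667 mm⁴.
Extreme fibre distance c = 210 mm; S = I/c = 1 108 413 mm³.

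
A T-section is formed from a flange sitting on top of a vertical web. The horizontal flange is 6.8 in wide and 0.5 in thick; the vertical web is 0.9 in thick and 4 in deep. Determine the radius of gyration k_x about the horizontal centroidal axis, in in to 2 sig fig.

k_x ≈ 1.4 in

Split into non-overlapping primitives; take the origin at the lower-left of the bounding box.
Flange: 6.8 × 0.5, A = 3.4 in², y = 4.25 in, Ī = 0.07083 in⁴.
Web: 0.9 × 4, A = 3.6 in², y = 2 in, Ī = 4.8 in⁴.
Centroid: ȳ = ΣA·y / ΣA = 3.093 in.
Transfer each piece to the horizontal centroidal axis using Ī + A·d² with d = y − 3.093:
  flange: d = 1.157 in → contributes +4.623 in⁴
  web: d = -1.093 in → contributes +9.1 in⁴
Total I = 13.72 in⁴.
Radius of gyration: k = √(I/A) = √(13.72 / 7) = 1.4 in.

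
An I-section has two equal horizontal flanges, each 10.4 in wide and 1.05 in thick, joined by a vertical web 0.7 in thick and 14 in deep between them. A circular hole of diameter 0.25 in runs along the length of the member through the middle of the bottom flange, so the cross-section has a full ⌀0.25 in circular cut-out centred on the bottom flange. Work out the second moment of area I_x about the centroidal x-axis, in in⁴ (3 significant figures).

Decompose the section into non-overlapping parts with the origin at the bottom-left of its bounding rectangle.
Bottom flange: 10.4 × 1.05, A = 10.92 in², y = 0.525 in, Ī = 1.0033 in⁴.
Web: 0.7 × 14, A = 9.8 in², y = 8.05 in, Ī = 160.07 in⁴.
Top flange: 10.4 × 1.05, A = 10.92 in², y = 15.575 in, Ī = 1.0033 in⁴.
Hole (subtracted): ⌀0.25, A = 0.049087 in², y = 0.525 in, Ī = 0.00019175 in⁴.
Centroid: ȳ = ΣA·y / ΣA = 8.0617 in.
Transfer each piece to the centroidal x-axis using Ī + A·d² with d = y − 8.0617:
  bottom flange: d = -7.5367 in → contributes +621.28 in⁴
  web: d = -0.011693 in → contributes +160.07 in⁴
  top flange: d = 7.5133 in → contributes +617.43 in⁴
  hole: d = -7.5367 in → contributes −2.7884 in⁴
Total I = 1 396 in⁴.

I_x ≈ 1400 in⁴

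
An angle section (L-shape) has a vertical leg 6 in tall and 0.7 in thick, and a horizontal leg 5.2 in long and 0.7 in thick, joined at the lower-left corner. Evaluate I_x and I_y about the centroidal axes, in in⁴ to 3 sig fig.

I_x ≈ 25.4 in⁴, I_y ≈ 17.7 in⁴

Decompose the section into non-overlapping parts with the origin at the bottom-left of its bounding rectangle.
Vertical leg: 0.7 × 6, A = 4.2 in², y = 3 in, Ī = 12.6 in⁴.
Horizontal leg (remainder): 4.5 × 0.7, A = 3.15 in², y = 0.35 in, Ī = 0.12863 in⁴.
Centroid: ȳ = ΣA·y / ΣA = 1.8643 in.
Transfer each piece to the centroidal x-axis using Ī + A·d² with d = y − 1.8643:
  vertical leg: d = 1.1357 in → contributes +18.017 in⁴
  horizontal leg (remainder): d = -1.5143 in → contributes +7.3518 in⁴
Total I = 25.369 in⁴.
For the y-axis: x̄ = 1.4643 in.
Repeating about the centroidal y-axis gives I_y = 17.655 in⁴.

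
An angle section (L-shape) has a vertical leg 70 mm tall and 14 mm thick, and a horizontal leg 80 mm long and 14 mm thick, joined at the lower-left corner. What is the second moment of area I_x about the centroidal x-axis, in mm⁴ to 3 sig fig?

I_x ≈ 7.88 × 10⁵ mm⁴

Break the section into simple shapes (no overlaps), measuring from the bottom-left corner of the bounding box.
Vertical leg: 14 × 70, A = 980 mm², y = 35 mm, Ī = 400 167 mm⁴.
Horizontal leg (remainder): 66 × 14, A = 924 mm², y = 7 mm, Ī = 15 092 mm⁴.
Centroid: ȳ = ΣA·y / ΣA = 21.412 mm.
Transfer each piece to the centroidal x-axis using Ī + A·d² with d = y − 21.412:
  vertical leg: d = 13.588 mm → contributes +581 114 mm⁴
  horizontal leg (remainder): d = -14.412 mm → contributes +207 006 mm⁴
Total I = 788 120 mm⁴.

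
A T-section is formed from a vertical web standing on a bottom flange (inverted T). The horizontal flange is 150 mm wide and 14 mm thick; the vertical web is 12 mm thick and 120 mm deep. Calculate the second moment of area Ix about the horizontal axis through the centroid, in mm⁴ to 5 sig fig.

Decompose the section into non-overlapping parts with the origin at the bottom-left of its bounding rectangle.
Flange: 150 × 14, A = 2 100 mm², y = 7 mm, Ī = 34 300 mm⁴.
Web: 12 × 120, A = 1 440 mm², y = 74 mm, Ī = 1 728 000 mm⁴.
Centroid: ȳ = ΣA·y / ΣA = 34.25424 mm.
Transfer each piece to the horizontal axis through the centroid using Ī + A·d² with d = y − 34.25424:
  flange: d = -27.25424 mm → contributes +1 594 166 mm⁴
  web: d = 39.74576 mm → contributes +4 002 805 mm⁴
Total I = 5 596 971 mm⁴.

Ix ≈ 5.5970 × 10⁶ mm⁴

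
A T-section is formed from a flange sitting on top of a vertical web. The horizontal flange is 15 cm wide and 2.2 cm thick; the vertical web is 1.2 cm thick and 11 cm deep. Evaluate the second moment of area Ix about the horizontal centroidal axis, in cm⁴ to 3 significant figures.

Break the section into simple shapes (no overlaps), measuring from the bottom-left corner of the bounding box.
Flange: 15 × 2.2, A = 33 cm², y = 12.1 cm, Ī = 13.31 cm⁴.
Web: 1.2 × 11, A = 13.2 cm², y = 5.5 cm, Ī = 133.1 cm⁴.
Centroid: ȳ = ΣA·y / ΣA = 10.214 cm.
Transfer each piece to the horizontal centroidal axis using Ī + A·d² with d = y − 10.214:
  flange: d = 1.8857 cm → contributes +130.66 cm⁴
  web: d = -4.7143 cm → contributes +426.46 cm⁴
Total I = 557.12 cm⁴.

Ix ≈ 557 cm⁴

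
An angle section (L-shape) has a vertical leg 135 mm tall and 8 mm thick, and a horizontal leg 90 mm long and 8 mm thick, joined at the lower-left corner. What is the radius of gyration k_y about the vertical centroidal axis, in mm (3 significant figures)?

k_y ≈ 26.3 mm

Split into non-overlapping primitives; take the origin at the lower-left of the bounding box.
Vertical leg: 8 × 135, A = 1 080 mm², x = 4 mm, Ī = 5 760 mm⁴.
Horizontal leg (remainder): 82 × 8, A = 656 mm², x = 49 mm, Ī = 367 579 mm⁴.
Centroid: x̄ = ΣA·x / ΣA = 21.005 mm.
Transfer each piece to the vertical centroidal axis using Ī + A·d² with d = x − 21.005:
  vertical leg: d = -17.005 mm → contributes +318 049 mm⁴
  horizontal leg (remainder): d = 27.995 mm → contributes +881 713 mm⁴
Total I = 1 199 763 mm⁴.
Radius of gyration: k = √(I/A) = √(1 199 763 / 1 736) = 26.289 mm.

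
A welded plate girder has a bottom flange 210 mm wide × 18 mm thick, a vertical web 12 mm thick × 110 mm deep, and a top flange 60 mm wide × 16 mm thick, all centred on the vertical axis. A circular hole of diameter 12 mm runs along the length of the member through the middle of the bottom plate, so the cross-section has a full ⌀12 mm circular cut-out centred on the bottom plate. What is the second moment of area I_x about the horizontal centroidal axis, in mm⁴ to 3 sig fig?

Treat the section as a set of non-overlapping primitives; coordinates are from the bounding-box lower-left.
Bottom plate: 210 × 18, A = 3 780 mm², y = 9 mm, Ī = 102 060 mm⁴.
Web plate: 12 × 110, A = 1 320 mm², y = 73 mm, Ī = 1 331 000 mm⁴.
Top plate: 60 × 16, A = 960 mm², y = 136 mm, Ī = 20 480 mm⁴.
Hole (subtracted): ⌀12, A = 113.1 mm², y = 9 mm, Ī = 1017.9 mm⁴.
Centroid: ȳ = ΣA·y / ΣA = 43.707 mm.
Transfer each piece to the horizontal centroidal axis using Ī + A·d² with d = y − 43.707:
  bottom plate: d = -34.707 mm → contributes +4 655 394 mm⁴
  web plate: d = 29.293 mm → contributes +2 463 654 mm⁴
  top plate: d = 92.293 mm → contributes +8 197 733 mm⁴
  hole: d = -34.707 mm → contributes −137 253 mm⁴
Total I = 15 179 528 mm⁴.

I_x ≈ 1.52 × 10⁷ mm⁴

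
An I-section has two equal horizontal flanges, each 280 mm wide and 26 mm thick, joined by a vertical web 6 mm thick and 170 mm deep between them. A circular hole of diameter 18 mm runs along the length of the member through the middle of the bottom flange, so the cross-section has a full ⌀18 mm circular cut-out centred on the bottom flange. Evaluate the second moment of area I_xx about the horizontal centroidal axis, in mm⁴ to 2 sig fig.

I_xx ≈ 1.4 × 10⁸ mm⁴

Split into non-overlapping primitives; take the origin at the lower-left of the bounding box.
Bottom flange: 280 × 26, A = 7 280 mm², y = 13 mm, Ī = 410 107 mm⁴.
Web: 6 × 170, A = 1 020 mm², y = 111 mm, Ī = 2 456 500 mm⁴.
Top flange: 280 × 26, A = 7 280 mm², y = 209 mm, Ī = 410 107 mm⁴.
Hole (subtracted): ⌀18, A = 254.5 mm², y = 13 mm, Ī = 5 153 mm⁴.
Centroid: ȳ = ΣA·y / ΣA = 112.6 mm.
Transfer each piece to the horizontal centroidal axis using Ī + A·d² with d = y − 112.6:
  bottom flange: d = -99.63 mm → contributes +72 668 346 mm⁴
  web: d = -1.627 mm → contributes +2 459 201 mm⁴
  top flange: d = 96.37 mm → contributes +68 024 660 mm⁴
  hole: d = -99.63 mm → contributes −2 530 906 mm⁴
Total I = 140 621 301 mm⁴.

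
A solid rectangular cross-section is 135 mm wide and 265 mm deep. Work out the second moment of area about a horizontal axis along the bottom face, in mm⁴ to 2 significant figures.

The section: 135 × 265, A = 35 775 mm², y = 132.5 mm, Ī = 209 358 281 mm⁴.
Transfer it to the bottom edge using Ī + A·d² with d = y − 0:
  the section: d = 132.5 mm → contributes +837 433 125 mm⁴
Total I = 837 433 125 mm⁴.

I_base ≈ 8.4 × 10⁸ mm⁴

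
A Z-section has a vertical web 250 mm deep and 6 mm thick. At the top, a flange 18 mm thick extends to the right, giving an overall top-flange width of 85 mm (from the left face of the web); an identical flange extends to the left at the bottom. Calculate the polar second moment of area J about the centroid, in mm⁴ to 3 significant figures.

J ≈ 5.28 × 10⁷ mm⁴

Treat the section as a set of non-overlapping primitives; coordinates are from the bounding-box lower-left.
Web: 6 × 250, A = 1 500 mm², y = 125 mm, Ī = 7 812 500 mm⁴.
Top flange (beyond web): 79 × 18, A = 1 422 mm², y = 241 mm, Ī = 38 394 mm⁴.
Bottom flange (beyond web): 79 × 18, A = 1 422 mm², y = 9 mm, Ī = 38 394 mm⁴.
Centroid: ȳ = ΣA·y / ΣA = 125 mm.
Transfer each piece to the centroidal x-axis using Ī + A·d² with d = y − 125:
  web: d = 0 mm → contributes +7 812 500 mm⁴
  top flange (beyond web): d = 116 mm → contributes +19 172 826 mm⁴
  bottom flange (beyond web): d = -116 mm → contributes +19 172 826 mm⁴
Total I = 46 158 152 mm⁴.
For the y-axis: x̄ = 82 mm.
Repeating about the centroidal y-axis gives I_y = 6 620 592 mm⁴.
Polar second moment: J = I_x + I_y = 52 778 744 mm⁴.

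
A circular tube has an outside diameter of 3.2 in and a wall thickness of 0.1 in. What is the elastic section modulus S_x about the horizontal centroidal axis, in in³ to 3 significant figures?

Break the section into simple shapes (no overlaps), measuring from the bottom-left corner of the bounding box.
Outer circle: ⌀3.2, A = 8.0425 in², y = 1.6 in, Ī = 5.1472 in⁴.
Bore (subtracted): ⌀3, A = 7.0686 in², y = 1.6 in, Ī = 3.9761 in⁴.
By symmetry the centroid is at mid-height, ȳ = 1.6 in.
All pieces are centred on the horizontal centroidal axis, so I = ΣĪ (holes subtracted) = 1.1711 in⁴.
Extreme fibre distance c = 1.6 in; S = I/c = 0.73194 in³.

S_x ≈ 0.732 in³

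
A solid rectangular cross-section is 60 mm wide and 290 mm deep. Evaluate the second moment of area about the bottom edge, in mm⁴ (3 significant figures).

I_base ≈ 4.88 × 10⁸ mm⁴

The section: 60 × 290, A = 17 400 mm², y = 145 mm, Ī = 121 945 000 mm⁴.
Transfer it to the base of the section using Ī + A·d² with d = y − 0:
  the section: d = 145 mm → contributes +487 780 000 mm⁴
Total I = 487 780 000 mm⁴.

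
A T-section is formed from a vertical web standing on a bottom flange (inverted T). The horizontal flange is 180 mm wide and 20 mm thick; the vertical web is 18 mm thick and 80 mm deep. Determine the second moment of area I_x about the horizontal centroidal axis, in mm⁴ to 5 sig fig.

I_x ≈ 3.4594 × 10⁶ mm⁴

Split into non-overlapping primitives; take the origin at the lower-left of the bounding box.
Flange: 180 × 20, A = 3 600 mm², y = 10 mm, Ī = 120 000 mm⁴.
Web: 18 × 80, A = 1 440 mm², y = 60 mm, Ī = 768 000 mm⁴.
Centroid: ȳ = ΣA·y / ΣA = 24.28571 mm.
Transfer each piece to the horizontal centroidal axis using Ī + A·d² with d = y − 24.28571:
  flange: d = -14.28571 mm → contributes +854693.9 mm⁴
  web: d = 35.71429 mm → contributes +2 604 735 mm⁴
Total I = 3 459 429 mm⁴.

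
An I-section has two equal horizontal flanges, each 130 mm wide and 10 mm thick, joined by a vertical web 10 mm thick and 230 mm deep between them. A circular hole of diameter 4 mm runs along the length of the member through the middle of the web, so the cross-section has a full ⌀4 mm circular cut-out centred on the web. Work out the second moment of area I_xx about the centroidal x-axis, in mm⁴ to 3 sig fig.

Break the section into simple shapes (no overlaps), measuring from the bottom-left corner of the bounding box.
Bottom flange: 130 × 10, A = 1 300 mm², y = 5 mm, Ī = 10 833 mm⁴.
Web: 10 × 230, A = 2 300 mm², y = 125 mm, Ī = 10 139 167 mm⁴.
Top flange: 130 × 10, A = 1 300 mm², y = 245 mm, Ī = 10 833 mm⁴.
Hole (subtracted): ⌀4, A = 12.566 mm², y = 125 mm, Ī = 12.566 mm⁴.
By symmetry the centroid is at mid-height, ȳ = 125 mm.
Transfer each piece to the centroidal x-axis using Ī + A·d² with d = y − 125:
  bottom flange: d = -120 mm → contributes +18 730 833 mm⁴
  web: d = 0 mm → contributes +10 139 167 mm⁴
  top flange: d = 120 mm → contributes +18 730 833 mm⁴
  hole: d = 0 mm → contributes −12.566 mm⁴
Total I = 47 600 821 mm⁴.

I_xx ≈ 4.76 × 10⁷ mm⁴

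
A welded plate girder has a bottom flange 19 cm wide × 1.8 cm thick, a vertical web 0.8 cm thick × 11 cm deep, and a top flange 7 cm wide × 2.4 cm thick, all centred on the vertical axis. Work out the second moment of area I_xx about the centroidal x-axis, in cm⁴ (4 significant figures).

Break the section into simple shapes (no overlaps), measuring from the bottom-left corner of the bounding box.
Bottom plate: 19 × 1.8, A = 34.2 cm², y = 0.9 cm, Ī = 9.234 cm⁴.
Web plate: 0.8 × 11, A = 8.8 cm², y = 7.3 cm, Ī = 88.7333 cm⁴.
Top plate: 7 × 2.4, A = 16.8 cm², y = 14 cm, Ī = 8.064 cm⁴.
Centroid: ȳ = ΣA·y / ΣA = 5.52207 cm.
Transfer each piece to the centroidal x-axis using Ī + A·d² with d = y − 5.52207:
  bottom plate: d = -4.62207 cm → contributes +739.868 cm⁴
  web plate: d = 1.77793 cm → contributes +116.55 cm⁴
  top plate: d = 8.47793 cm → contributes +1215.57 cm⁴
Total I = 2071.99 cm⁴.

I_xx ≈ 2072 cm⁴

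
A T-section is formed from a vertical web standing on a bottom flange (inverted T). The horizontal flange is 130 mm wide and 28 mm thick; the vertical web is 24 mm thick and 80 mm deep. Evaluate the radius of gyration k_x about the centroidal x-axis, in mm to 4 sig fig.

k_x ≈ 29.77 mm

Decompose the section into non-overlapping parts with the origin at the bottom-left of its bounding rectangle.
Flange: 130 × 28, A = 3 640 mm², y = 14 mm, Ī = 237 813 mm⁴.
Web: 24 × 80, A = 1 920 mm², y = 68 mm, Ī = 1 024 000 mm⁴.
Centroid: ȳ = ΣA·y / ΣA = 32.6475 mm.
Transfer each piece to the centroidal x-axis using Ī + A·d² with d = y − 32.6475:
  flange: d = -18.6475 mm → contributes +1 503 545 mm⁴
  web: d = 35.3525 mm → contributes +3 423 617 mm⁴
Total I = 4 927 162 mm⁴.
Radius of gyration: k = √(I/A) = √(4 927 162 / 5 560) = 29.7688 mm.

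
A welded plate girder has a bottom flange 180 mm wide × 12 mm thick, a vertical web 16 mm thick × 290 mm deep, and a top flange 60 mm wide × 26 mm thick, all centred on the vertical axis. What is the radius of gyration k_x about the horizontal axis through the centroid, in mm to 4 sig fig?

Break the section into simple shapes (no overlaps), measuring from the bottom-left corner of the bounding box.
Bottom plate: 180 × 12, A = 2 160 mm², y = 6 mm, Ī = 25 920 mm⁴.
Web plate: 16 × 290, A = 4 640 mm², y = 157 mm, Ī = 32 518 667 mm⁴.
Top plate: 60 × 26, A = 1 560 mm², y = 315 mm, Ī = 87 880 mm⁴.
Centroid: ȳ = ΣA·y / ΣA = 147.469 mm.
Transfer each piece to the horizontal axis through the centroid using Ī + A·d² with d = y − 147.469:
  bottom plate: d = -141.469 mm → contributes +43 254 971 mm⁴
  web plate: d = 9.5311 mm → contributes +32 940 173 mm⁴
  top plate: d = 167.531 mm → contributes +43 871 885 mm⁴
Total I = 120 067 029 mm⁴.
Radius of gyration: k = √(I/A) = √(120 067 029 / 8 360) = 119.842 mm.

k_x ≈ 119.8 mm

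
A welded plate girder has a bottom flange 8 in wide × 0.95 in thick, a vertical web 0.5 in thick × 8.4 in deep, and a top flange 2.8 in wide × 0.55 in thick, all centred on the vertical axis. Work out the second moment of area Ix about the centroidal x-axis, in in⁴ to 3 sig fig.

Split into non-overlapping primitives; take the origin at the lower-left of the bounding box.
Bottom plate: 8 × 0.95, A = 7.6 in², y = 0.475 in, Ī = 0.57158 in⁴.
Web plate: 0.5 × 8.4, A = 4.2 in², y = 5.15 in, Ī = 24.696 in⁴.
Top plate: 2.8 × 0.55, A = 1.54 in², y = 9.625 in, Ī = 0.038821 in⁴.
Centroid: ȳ = ΣA·y / ΣA = 3.0032 in.
Transfer each piece to the centroidal x-axis using Ī + A·d² with d = y − 3.0032:
  bottom plate: d = -2.5282 in → contributes +49.149 in⁴
  web plate: d = 2.1468 in → contributes +44.053 in⁴
  top plate: d = 6.6218 in → contributes +67.565 in⁴
Total I = 160.77 in⁴.

Ix ≈ 161 in⁴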